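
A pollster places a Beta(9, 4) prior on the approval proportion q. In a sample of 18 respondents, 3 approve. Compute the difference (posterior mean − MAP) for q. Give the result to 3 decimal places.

0.008

Posterior: Beta(9+3, 4+15) = Beta(12, 19).
Mode = (12−1)/(12+19−2) = 11/29 = 0.379.
Mean = 12/(12+19) = 12/31 = 0.387.
Difference = 0.387 − 0.379 = 0.008.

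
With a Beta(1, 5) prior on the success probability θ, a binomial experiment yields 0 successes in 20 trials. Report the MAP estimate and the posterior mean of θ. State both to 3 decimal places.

θ_MAP = 0.000, E[θ|data] = 0.038

Posterior: Beta(1+0, 5+20) = Beta(1, 25).
Since α = 1 ≤ 1 and β > 1, the Beta density is monotone decreasing on [0,1]; the mode is at 0.
Mean = 1/(1+25) = 0.038.
The posterior is right-skewed, so the mean exceeds the mode.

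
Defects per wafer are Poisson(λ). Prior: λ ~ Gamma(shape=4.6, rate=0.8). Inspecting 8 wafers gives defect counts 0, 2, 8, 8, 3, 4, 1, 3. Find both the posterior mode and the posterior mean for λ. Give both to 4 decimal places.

Σ counts = 29. Posterior: Gamma(shape = 4.6+29 = 33.6, rate = 0.8+8 = 8.8).
Mode = (α−1)/β = 32.6/8.8 = 3.7045.
Mean = α/β = 33.6/8.8 = 3.8182.

MAP = 3.7045, posterior mean = 3.8182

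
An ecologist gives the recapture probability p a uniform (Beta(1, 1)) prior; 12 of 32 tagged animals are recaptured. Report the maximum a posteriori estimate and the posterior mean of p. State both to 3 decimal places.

MAP = 0.375, posterior mean = 0.382

Posterior: Beta(1+12, 1+20) = Beta(13, 21).
Mode = (13−1)/(13+21−2) = 12/32 = 0.375.
With a flat prior the MAP equals the MLE, 12/32.
Mean = 13/(13+21) = 13/34 = 0.382.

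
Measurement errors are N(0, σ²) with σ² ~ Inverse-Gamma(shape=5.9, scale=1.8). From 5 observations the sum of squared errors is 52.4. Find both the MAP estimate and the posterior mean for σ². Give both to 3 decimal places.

MAP = 2.979; posterior mean = 3.784

Posterior: Inverse-Gamma(shape = 5.9+5/2 = 8.4, scale = 1.8+52.4/2 = 28.0).
Mode = β/(α+1) = 28.0/9.4 = 2.979.
Mean = β/(α−1) = 28.0/7.4 = 3.784.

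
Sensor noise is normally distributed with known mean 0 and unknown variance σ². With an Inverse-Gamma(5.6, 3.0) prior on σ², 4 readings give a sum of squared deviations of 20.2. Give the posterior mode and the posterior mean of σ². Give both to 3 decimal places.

Posterior: Inverse-Gamma(shape = 5.6+4/2 = 7.6, scale = 3.0+20.2/2 = 13.1).
Mode = β/(α+1) = 13.1/8.6 = 1.523.
Mean = β/(α−1) = 13.1/6.6 = 1.985.
The mean is pulled above the mode by the posterior's right skew.

posterior mode = 1.523, posterior mean = 1.985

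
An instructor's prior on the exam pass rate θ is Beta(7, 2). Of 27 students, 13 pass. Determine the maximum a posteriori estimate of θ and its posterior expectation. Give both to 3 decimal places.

θ_MAP = 0.559, E[θ|data] = 0.556

Posterior: Beta(7+13, 2+14) = Beta(20, 16).
Mode = (20−1)/(20+16−2) = 19/34 = 0.559.
Mean = 20/(20+16) = 20/36 = 0.556.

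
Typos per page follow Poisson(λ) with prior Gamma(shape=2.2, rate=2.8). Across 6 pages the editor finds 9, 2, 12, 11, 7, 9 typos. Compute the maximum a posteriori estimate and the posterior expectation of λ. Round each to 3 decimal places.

Σ counts = 50. Posterior: Gamma(shape = 2.2+50 = 52.2, rate = 2.8+6 = 8.8).
Mode = (α−1)/β = 51.2/8.8 = 5.818.
Mean = α/β = 52.2/8.8 = 5.932.
Mean > mode: the posterior has a right tail.

λ_MAP = 5.818, E[λ|data] = 5.932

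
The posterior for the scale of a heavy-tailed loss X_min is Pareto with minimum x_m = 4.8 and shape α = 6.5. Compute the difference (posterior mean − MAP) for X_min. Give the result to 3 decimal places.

The Pareto density is strictly decreasing on [x_m, ∞), so the mode is x_m = 4.800.
Mean = α·x_m/(α−1) = 6.5·4.8/5.5 = 5.673.
Difference = 5.673 − 4.800 = 0.873.
Mean > mode: the posterior has a right tail.

0.873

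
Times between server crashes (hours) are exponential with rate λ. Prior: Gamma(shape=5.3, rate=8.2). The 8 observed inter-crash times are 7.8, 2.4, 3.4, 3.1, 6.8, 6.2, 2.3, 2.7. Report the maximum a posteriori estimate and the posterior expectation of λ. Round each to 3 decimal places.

MAP = 0.287; posterior mean = 0.310

Σ times = 34.7. Posterior: Gamma(shape = 5.3+8 = 13.3, rate = 8.2+34.7 = 42.9).
Mode = (α−1)/β = 12.3/42.9 = 0.287.
Mean = α/β = 13.3/42.9 = 0.310.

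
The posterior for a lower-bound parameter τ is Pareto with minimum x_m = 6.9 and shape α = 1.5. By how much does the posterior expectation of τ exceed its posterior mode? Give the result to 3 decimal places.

13.800

The Pareto density is strictly decreasing on [x_m, ∞), so the mode is x_m = 6.900.
Mean = α·x_m/(α−1) = 1.5·6.9/0.5 = 20.700.
Difference = 20.700 − 6.900 = 13.800.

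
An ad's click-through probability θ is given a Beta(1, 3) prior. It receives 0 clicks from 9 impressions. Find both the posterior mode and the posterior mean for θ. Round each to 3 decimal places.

Posterior: Beta(1+0, 3+9) = Beta(1, 12).
Since α = 1 ≤ 1 and β > 1, the Beta density is monotone decreasing on [0,1]; the mode is at 0.
Mean = 1/(1+12) = 0.077.
The posterior is right-skewed, so the mean exceeds the mode.

θ_MAP = 0.000, E[θ|data] = 0.077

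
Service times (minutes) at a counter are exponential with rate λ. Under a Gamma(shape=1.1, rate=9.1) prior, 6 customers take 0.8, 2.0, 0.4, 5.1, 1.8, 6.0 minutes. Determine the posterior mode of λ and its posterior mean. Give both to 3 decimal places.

λ_MAP = 0.242, E[λ|data] = 0.282

Σ times = 16.1. Posterior: Gamma(shape = 1.1+6 = 7.1, rate = 9.1+16.1 = 25.2).
Mode = (α−1)/β = 6.1/25.2 = 0.242.
Mean = α/β = 7.1/25.2 = 0.282.
The posterior is right-skewed, so the mean exceeds the mode.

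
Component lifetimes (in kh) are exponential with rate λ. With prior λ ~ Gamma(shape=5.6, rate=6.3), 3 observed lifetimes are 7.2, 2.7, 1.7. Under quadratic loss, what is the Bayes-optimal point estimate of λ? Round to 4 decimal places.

Σ times = 11.6. Posterior: Gamma(shape = 5.6+3 = 8.6, rate = 6.3+11.6 = 17.9).
Mode = (α−1)/β = 7.6/17.9 = 0.4246.
Mean = α/β = 8.6/17.9 = 0.4804.
Quadratic loss ⇒ the optimal estimator is the posterior mean.

0.4804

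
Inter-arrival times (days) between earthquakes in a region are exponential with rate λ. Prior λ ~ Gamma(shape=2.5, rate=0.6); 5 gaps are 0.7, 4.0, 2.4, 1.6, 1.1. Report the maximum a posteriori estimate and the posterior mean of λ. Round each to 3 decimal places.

MAP: 0.625. Posterior mean: 0.721.

Σ times = 9.8. Posterior: Gamma(shape = 2.5+5 = 7.5, rate = 0.6+9.8 = 10.4).
Mode = (α−1)/β = 6.5/10.4 = 0.625.
Mean = α/β = 7.5/10.4 = 0.721.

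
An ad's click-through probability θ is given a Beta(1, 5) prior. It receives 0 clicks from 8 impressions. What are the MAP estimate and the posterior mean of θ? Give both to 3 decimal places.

θ_MAP = 0.000, E[θ|data] = 0.071

Posterior: Beta(1+0, 5+8) = Beta(1, 13).
Since α = 1 ≤ 1 and β > 1, the Beta density is monotone decreasing on [0,1]; the mode is at 0.
Mean = 1/(1+13) = 0.071.
Right-skewed posterior ⇒ mode < mean.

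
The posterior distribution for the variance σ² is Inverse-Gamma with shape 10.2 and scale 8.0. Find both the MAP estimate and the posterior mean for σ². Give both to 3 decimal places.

MAP: 0.714. Posterior mean: 0.870.

Mode = β/(α+1) = 8.0/11.2 = 0.714.
Mean = β/(α−1) = 8.0/9.2 = 0.870.
The posterior is right-skewed, so the mean exceeds the mode.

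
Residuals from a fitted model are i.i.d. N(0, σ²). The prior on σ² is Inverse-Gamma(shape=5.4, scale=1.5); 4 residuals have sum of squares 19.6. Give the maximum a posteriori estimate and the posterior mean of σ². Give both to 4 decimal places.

Posterior: Inverse-Gamma(shape = 5.4+4/2 = 7.4, scale = 1.5+19.6/2 = 11.3).
Mode = β/(α+1) = 11.3/8.4 = 1.3452.
Mean = β/(α−1) = 11.3/6.4 = 1.7656.

σ²_MAP = 1.3452, E[σ²|data] = 1.7656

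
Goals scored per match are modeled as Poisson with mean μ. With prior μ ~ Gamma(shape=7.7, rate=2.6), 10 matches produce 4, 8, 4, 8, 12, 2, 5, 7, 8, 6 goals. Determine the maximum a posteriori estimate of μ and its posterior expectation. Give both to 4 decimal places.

Σ counts = 64. Posterior: Gamma(shape = 7.7+64 = 71.7, rate = 2.6+10 = 12.6).
Mode = (α−1)/β = 70.7/12.6 = 5.6111.
Mean = α/β = 71.7/12.6 = 5.6905.
The posterior is right-skewed, so the mean exceeds the mode.

MAP = 5.6111, posterior mean = 5.6905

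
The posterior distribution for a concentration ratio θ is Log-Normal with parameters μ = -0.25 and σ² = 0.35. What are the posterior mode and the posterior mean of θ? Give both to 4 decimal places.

θ_MAP = 0.5488, E[θ|data] = 0.9277

Mode = exp(μ − σ²) = exp(-0.60) = 0.5488.
Mean = exp(μ + σ²/2) = exp(-0.075) = 0.9277.
The posterior is right-skewed, so the mean exceeds the mode.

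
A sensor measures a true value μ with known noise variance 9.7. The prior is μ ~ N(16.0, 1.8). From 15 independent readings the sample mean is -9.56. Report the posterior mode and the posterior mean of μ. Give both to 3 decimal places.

MAP: -2.804. Posterior mean: -2.804.

Posterior for μ is Normal. Precision-weighted mean: (1/1.8·16.0 + 15/9.7·-9.56) / (1/1.8 + 15/9.7) = -2.804.
A Normal posterior is symmetric, so mode = mean.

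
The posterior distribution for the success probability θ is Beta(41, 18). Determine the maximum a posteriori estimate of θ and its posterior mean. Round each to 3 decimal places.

Mode = (41−1)/(41+18−2) = 40/57 = 0.702.
Mean = 41/(41+18) = 41/59 = 0.695.

MAP = 0.702; posterior mean = 0.695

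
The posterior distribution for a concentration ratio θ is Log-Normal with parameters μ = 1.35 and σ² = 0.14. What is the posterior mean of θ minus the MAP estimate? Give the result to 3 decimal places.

Mode = exp(μ − σ²) = exp(1.21) = 3.353.
Mean = exp(μ + σ²/2) = exp(1.420) = 4.137.
Difference = 4.137 − 3.353 = 0.784.
The posterior is right-skewed, so the mean exceeds the mode.

0.784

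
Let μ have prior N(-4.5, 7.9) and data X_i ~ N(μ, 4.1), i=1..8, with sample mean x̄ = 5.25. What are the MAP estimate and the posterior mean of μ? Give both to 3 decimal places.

Posterior for μ is Normal. Precision-weighted mean: (1/7.9·-4.5 + 8/4.1·5.25) / (1/7.9 + 8/4.1) = 4.656.
A Normal posterior is symmetric, so mode = mean.

MAP: 4.656. Posterior mean: 4.656.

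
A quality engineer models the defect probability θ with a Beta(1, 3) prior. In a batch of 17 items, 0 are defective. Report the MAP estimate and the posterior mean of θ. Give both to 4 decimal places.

θ_MAP = 0.0000, E[θ|data] = 0.0476

Posterior: Beta(1+0, 3+17) = Beta(1, 20).
Since α = 1 ≤ 1 and β > 1, the Beta density is monotone decreasing on [0,1]; the mode is at 0.
Mean = 1/(1+20) = 0.0476.
Mean > mode: the posterior has a right tail.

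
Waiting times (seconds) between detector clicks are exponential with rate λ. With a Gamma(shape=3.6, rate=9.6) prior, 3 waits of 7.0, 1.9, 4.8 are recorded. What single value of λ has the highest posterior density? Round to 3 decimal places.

Σ times = 13.7. Posterior: Gamma(shape = 3.6+3 = 6.6, rate = 9.6+13.7 = 23.3).
Mode = (α−1)/β = 5.6/23.3 = 0.240.
Mean = α/β = 6.6/23.3 = 0.283.
This is the posterior mode — the MAP estimate.

0.240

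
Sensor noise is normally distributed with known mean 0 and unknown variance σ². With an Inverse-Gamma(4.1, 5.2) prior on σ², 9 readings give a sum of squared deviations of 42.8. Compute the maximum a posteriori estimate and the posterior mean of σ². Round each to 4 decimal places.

Posterior: Inverse-Gamma(shape = 4.1+9/2 = 8.6, scale = 5.2+42.8/2 = 26.6).
Mode = β/(α+1) = 26.6/9.6 = 2.7708.
Mean = β/(α−1) = 26.6/7.6 = 3.5000.

MAP = 2.7708; posterior mean = 3.5000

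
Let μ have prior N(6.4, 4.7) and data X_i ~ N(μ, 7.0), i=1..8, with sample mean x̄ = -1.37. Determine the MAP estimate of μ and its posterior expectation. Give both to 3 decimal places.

MAP: -0.150. Posterior mean: -0.150.

Posterior for μ is Normal. Precision-weighted mean: (1/4.7·6.4 + 8/7.0·-1.37) / (1/4.7 + 8/7.0) = -0.150.
A Normal posterior is symmetric, so mode = mean.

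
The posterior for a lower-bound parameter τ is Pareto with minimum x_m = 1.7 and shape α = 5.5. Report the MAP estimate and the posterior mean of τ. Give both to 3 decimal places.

MAP = 1.700, posterior mean = 2.078

The Pareto density is strictly decreasing on [x_m, ∞), so the mode is x_m = 1.700.
Mean = α·x_m/(α−1) = 5.5·1.7/4.5 = 2.078.
The mean is pulled above the mode by the posterior's right skew.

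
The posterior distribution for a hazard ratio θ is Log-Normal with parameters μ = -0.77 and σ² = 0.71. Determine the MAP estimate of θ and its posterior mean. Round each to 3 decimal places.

Mode = exp(μ − σ²) = exp(-1.48) = 0.228.
Mean = exp(μ + σ²/2) = exp(-0.415) = 0.660.
The posterior is right-skewed, so the mean exceeds the mode.

MAP: 0.228. Posterior mean: 0.660.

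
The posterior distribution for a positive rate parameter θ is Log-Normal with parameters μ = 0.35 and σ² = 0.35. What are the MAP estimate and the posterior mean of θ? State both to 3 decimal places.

Mode = exp(μ − σ²) = exp(0.00) = 1.000.
Mean = exp(μ + σ²/2) = exp(0.525) = 1.690.
The mean is pulled above the mode by the posterior's right skew.

MAP = 1.000, posterior mean = 1.690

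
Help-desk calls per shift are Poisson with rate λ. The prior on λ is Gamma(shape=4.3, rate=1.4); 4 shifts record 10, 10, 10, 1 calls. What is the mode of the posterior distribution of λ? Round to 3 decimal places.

6.352

Σ counts = 31. Posterior: Gamma(shape = 4.3+31 = 35.3, rate = 1.4+4 = 5.4).
Mode = (α−1)/β = 34.3/5.4 = 6.352.
Mean = α/β = 35.3/5.4 = 6.537.
This is the posterior mode — the MAP estimate.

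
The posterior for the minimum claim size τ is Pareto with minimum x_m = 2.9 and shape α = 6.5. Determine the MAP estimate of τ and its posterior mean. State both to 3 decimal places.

The Pareto density is strictly decreasing on [x_m, ∞), so the mode is x_m = 2.900.
Mean = α·x_m/(α−1) = 6.5·2.9/5.5 = 3.427.

τ_MAP = 2.900, E[τ|data] = 3.427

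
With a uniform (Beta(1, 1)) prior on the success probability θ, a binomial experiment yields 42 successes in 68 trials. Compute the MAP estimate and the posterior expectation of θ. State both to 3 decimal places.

Posterior: Beta(1+42, 1+26) = Beta(43, 27).
Mode = (43−1)/(43+27−2) = 42/68 = 0.618.
With a flat prior the MAP equals the MLE, 42/68.
Mean = 43/(43+27) = 43/70 = 0.614.
Mode > mean: the posterior has a left tail.

MAP estimate = 0.618, posterior expectation = 0.614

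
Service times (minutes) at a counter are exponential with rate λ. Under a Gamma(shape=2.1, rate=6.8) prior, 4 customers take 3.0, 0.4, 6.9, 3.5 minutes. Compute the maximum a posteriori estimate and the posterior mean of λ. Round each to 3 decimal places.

Σ times = 13.8. Posterior: Gamma(shape = 2.1+4 = 6.1, rate = 6.8+13.8 = 20.6).
Mode = (α−1)/β = 5.1/20.6 = 0.248.
Mean = α/β = 6.1/20.6 = 0.296.

maximum a posteriori estimate = 0.248, posterior mean = 0.296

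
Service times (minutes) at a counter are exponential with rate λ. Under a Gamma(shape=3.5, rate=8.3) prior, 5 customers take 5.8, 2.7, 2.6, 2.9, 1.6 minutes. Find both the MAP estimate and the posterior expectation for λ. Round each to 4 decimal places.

Σ times = 15.6. Posterior: Gamma(shape = 3.5+5 = 8.5, rate = 8.3+15.6 = 23.9).
Mode = (α−1)/β = 7.5/23.9 = 0.3138.
Mean = α/β = 8.5/23.9 = 0.3556.
The posterior is right-skewed, so the mean exceeds the mode.

MAP = 0.3138, posterior mean = 0.3556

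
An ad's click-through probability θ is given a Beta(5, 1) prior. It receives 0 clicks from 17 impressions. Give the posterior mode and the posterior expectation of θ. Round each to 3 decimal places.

Posterior: Beta(5+0, 1+17) = Beta(5, 18).
Mode = (5−1)/(5+18−2) = 4/21 = 0.190.
Mean = 5/(5+18) = 5/23 = 0.217.
The mean is pulled above the mode by the posterior's right skew.

MAP = 0.190; posterior mean = 0.217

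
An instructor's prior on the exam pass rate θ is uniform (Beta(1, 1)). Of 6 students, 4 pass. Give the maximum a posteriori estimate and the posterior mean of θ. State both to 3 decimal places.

Posterior: Beta(1+4, 1+2) = Beta(5, 3).
Mode = (5−1)/(5+3−2) = 4/6 = 0.667.
With a flat prior the MAP equals the MLE, 4/6.
Mean = 5/(5+3) = 5/8 = 0.625.

MAP: 0.667. Posterior mean: 0.625.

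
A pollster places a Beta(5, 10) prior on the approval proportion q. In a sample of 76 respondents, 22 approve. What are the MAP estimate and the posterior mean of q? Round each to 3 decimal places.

Posterior: Beta(5+22, 10+54) = Beta(27, 64).
Mode = (27−1)/(27+64−2) = 26/89 = 0.292.
Mean = 27/(27+64) = 27/91 = 0.297.
Mean > mode: the posterior has a right tail.

MAP: 0.292. Posterior mean: 0.297.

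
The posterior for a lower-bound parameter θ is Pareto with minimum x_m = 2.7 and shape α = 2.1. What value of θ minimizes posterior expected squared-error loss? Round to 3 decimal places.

The Pareto density is strictly decreasing on [x_m, ∞), so the mode is x_m = 2.700.
Mean = α·x_m/(α−1) = 2.1·2.7/1.1 = 5.155.
Squared-error loss ⇒ the optimal estimator is the posterior mean.

5.155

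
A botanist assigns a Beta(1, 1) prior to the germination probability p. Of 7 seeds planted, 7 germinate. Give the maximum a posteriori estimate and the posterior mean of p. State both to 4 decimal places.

Posterior: Beta(1+7, 1+0) = Beta(8, 1).
Since β = 1 ≤ 1 and α > 1, the Beta density is monotone increasing on [0,1]; the mode is at 1.
Mean = 8/(8+1) = 0.8889.

p_MAP = 1.0000, E[p|data] = 0.8889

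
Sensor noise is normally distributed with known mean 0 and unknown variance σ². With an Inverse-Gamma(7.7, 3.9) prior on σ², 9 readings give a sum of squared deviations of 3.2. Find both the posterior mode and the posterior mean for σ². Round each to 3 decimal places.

MAP = 0.417; posterior mean = 0.491

Posterior: Inverse-Gamma(shape = 7.7+9/2 = 12.2, scale = 3.9+3.2/2 = 5.5).
Mode = β/(α+1) = 5.5/13.2 = 0.417.
Mean = β/(α−1) = 5.5/11.2 = 0.491.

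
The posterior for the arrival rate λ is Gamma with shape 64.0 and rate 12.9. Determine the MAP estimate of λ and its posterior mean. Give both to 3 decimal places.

Mode = (α−1)/β = 63.0/12.9 = 4.884.
Mean = α/β = 64.0/12.9 = 4.961.
Right-skewed posterior ⇒ mode < mean.

λ_MAP = 4.884, E[λ|data] = 4.961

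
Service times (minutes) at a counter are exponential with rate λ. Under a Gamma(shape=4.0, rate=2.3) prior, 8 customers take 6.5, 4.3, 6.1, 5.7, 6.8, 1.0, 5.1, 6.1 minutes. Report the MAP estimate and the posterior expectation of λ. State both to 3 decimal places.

MAP = 0.251; posterior mean = 0.273

Σ times = 41.6. Posterior: Gamma(shape = 4.0+8 = 12.0, rate = 2.3+41.6 = 43.9).
Mode = (α−1)/β = 11.0/43.9 = 0.251.
Mean = α/β = 12.0/43.9 = 0.273.
The mean is pulled above the mode by the posterior's right skew.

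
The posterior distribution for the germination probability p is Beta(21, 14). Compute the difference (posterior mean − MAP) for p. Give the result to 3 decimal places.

-0.006

Mode = (21−1)/(21+14−2) = 20/33 = 0.606.
Mean = 21/(21+14) = 21/35 = 0.600.
Difference = 0.600 − 0.606 = -0.006.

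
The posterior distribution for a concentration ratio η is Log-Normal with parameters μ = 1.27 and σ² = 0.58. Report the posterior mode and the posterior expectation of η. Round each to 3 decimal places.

Mode = exp(μ − σ²) = exp(0.69) = 1.994.
Mean = exp(μ + σ²/2) = exp(1.560) = 4.759.

MAP: 1.994. Posterior mean: 4.759.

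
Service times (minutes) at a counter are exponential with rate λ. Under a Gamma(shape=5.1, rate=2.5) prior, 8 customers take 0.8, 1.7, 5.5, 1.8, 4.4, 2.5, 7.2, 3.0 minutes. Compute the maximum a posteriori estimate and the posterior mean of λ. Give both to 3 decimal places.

Σ times = 26.9. Posterior: Gamma(shape = 5.1+8 = 13.1, rate = 2.5+26.9 = 29.4).
Mode = (α−1)/β = 12.1/29.4 = 0.412.
Mean = α/β = 13.1/29.4 = 0.446.

MAP = 0.412; posterior mean = 0.446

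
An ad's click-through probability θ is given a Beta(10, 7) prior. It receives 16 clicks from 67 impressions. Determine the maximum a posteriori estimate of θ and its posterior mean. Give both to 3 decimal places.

Posterior: Beta(10+16, 7+51) = Beta(26, 58).
Mode = (26−1)/(26+58−2) = 25/82 = 0.305.
Mean = 26/(26+58) = 26/84 = 0.310.

θ_MAP = 0.305, E[θ|data] = 0.310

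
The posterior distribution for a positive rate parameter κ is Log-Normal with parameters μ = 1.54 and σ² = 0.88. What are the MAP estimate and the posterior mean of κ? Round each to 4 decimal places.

Mode = exp(μ − σ²) = exp(0.66) = 1.9348.
Mean = exp(μ + σ²/2) = exp(1.980) = 7.2427.

MAP = 1.9348; posterior mean = 7.2427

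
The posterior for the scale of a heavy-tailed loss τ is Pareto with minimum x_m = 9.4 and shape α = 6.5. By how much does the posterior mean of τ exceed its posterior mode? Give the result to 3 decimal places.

1.709

The Pareto density is strictly decreasing on [x_m, ∞), so the mode is x_m = 9.400.
Mean = α·x_m/(α−1) = 6.5·9.4/5.5 = 11.109.
Difference = 11.109 − 9.400 = 1.709.
Mean > mode: the posterior has a right tail.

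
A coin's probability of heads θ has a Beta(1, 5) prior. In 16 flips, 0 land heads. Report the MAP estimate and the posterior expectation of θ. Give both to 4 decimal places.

Posterior: Beta(1+0, 5+16) = Beta(1, 21).
Since α = 1 ≤ 1 and β > 1, the Beta density is monotone decreasing on [0,1]; the mode is at 0.
Mean = 1/(1+21) = 0.0455.
The posterior is right-skewed, so the mean exceeds the mode.

θ_MAP = 0.0000, E[θ|data] = 0.0455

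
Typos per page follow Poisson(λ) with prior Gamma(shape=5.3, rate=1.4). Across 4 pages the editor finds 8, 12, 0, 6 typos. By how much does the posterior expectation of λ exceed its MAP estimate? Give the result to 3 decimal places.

Σ counts = 26. Posterior: Gamma(shape = 5.3+26 = 31.3, rate = 1.4+4 = 5.4).
Mode = (α−1)/β = 30.3/5.4 = 5.611.
Mean = α/β = 31.3/5.4 = 5.796.
Difference = 5.796 − 5.611 = 0.185.
The posterior is right-skewed, so the mean exceeds the mode.

0.185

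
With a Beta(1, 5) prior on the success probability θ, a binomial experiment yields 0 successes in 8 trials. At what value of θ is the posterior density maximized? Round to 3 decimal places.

0.000

Posterior: Beta(1+0, 5+8) = Beta(1, 13).
Since α = 1 ≤ 1 and β > 1, the Beta density is monotone decreasing on [0,1]; the mode is at 0.
Mean = 1/(1+13) = 0.071.
This is the posterior mode — the MAP estimate.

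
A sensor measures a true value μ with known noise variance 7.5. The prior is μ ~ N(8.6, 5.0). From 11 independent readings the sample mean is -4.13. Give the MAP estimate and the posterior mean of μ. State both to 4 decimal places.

MAP: -2.6024. Posterior mean: -2.6024.

Posterior for μ is Normal. Precision-weighted mean: (1/5.0·8.6 + 11/7.5·-4.13) / (1/5.0 + 11/7.5) = -2.6024.
A Normal posterior is symmetric, so mode = mean.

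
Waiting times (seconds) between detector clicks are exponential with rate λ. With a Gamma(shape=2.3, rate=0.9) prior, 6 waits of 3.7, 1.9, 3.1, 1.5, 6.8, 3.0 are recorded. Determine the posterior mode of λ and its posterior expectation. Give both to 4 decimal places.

MAP = 0.3493, posterior mean = 0.3971

Σ times = 20.0. Posterior: Gamma(shape = 2.3+6 = 8.3, rate = 0.9+20.0 = 20.9).
Mode = (α−1)/β = 7.3/20.9 = 0.3493.
Mean = α/β = 8.3/20.9 = 0.3971.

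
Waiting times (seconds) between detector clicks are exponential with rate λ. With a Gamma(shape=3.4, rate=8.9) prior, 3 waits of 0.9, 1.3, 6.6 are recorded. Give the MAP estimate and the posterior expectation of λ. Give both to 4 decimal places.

Σ times = 8.8. Posterior: Gamma(shape = 3.4+3 = 6.4, rate = 8.9+8.8 = 17.7).
Mode = (α−1)/β = 5.4/17.7 = 0.3051.
Mean = α/β = 6.4/17.7 = 0.3616.

MAP = 0.3051; posterior mean = 0.3616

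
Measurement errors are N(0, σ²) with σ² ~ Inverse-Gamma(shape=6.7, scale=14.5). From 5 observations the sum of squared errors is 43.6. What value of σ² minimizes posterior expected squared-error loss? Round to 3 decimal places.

Posterior: Inverse-Gamma(shape = 6.7+5/2 = 9.2, scale = 14.5+43.6/2 = 36.3).
Mode = β/(α+1) = 36.3/10.2 = 3.559.
Mean = β/(α−1) = 36.3/8.2 = 4.427.
Squared-error loss ⇒ the optimal estimator is the posterior mean.

4.427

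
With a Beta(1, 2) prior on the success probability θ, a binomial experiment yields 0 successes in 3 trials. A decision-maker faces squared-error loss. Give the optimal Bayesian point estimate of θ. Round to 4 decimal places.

Posterior: Beta(1+0, 2+3) = Beta(1, 5).
Since α = 1 ≤ 1 and β > 1, the Beta density is monotone decreasing on [0,1]; the mode is at 0.
Mean = 1/(1+5) = 0.1667.
Squared-error loss ⇒ the optimal estimator is the posterior mean.

0.1667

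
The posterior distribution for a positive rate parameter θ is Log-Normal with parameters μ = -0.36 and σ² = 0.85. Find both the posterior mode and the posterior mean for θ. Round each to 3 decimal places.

Mode = exp(μ − σ²) = exp(-1.21) = 0.298.
Mean = exp(μ + σ²/2) = exp(0.065) = 1.067.

θ_MAP = 0.298, E[θ|data] = 1.067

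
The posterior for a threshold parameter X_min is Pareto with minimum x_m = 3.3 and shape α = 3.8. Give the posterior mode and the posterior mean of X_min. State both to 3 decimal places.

X_min_MAP = 3.300, E[X_min|data] = 4.479

The Pareto density is strictly decreasing on [x_m, ∞), so the mode is x_m = 3.300.
Mean = α·x_m/(α−1) = 3.8·3.3/2.8 = 4.479.
The posterior is right-skewed, so the mean exceeds the mode.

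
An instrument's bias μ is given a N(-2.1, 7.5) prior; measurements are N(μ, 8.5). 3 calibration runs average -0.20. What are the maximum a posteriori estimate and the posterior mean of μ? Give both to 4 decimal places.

MAP = -0.7210, posterior mean = -0.7210

Posterior for μ is Normal. Precision-weighted mean: (1/7.5·-2.1 + 3/8.5·-0.20) / (1/7.5 + 3/8.5) = -0.7210.
A Normal posterior is symmetric, so mode = mean.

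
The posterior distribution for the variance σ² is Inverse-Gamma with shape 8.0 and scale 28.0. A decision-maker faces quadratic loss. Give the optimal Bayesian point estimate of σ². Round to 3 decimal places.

4.000

Mode = β/(α+1) = 28.0/9.0 = 3.111.
Mean = β/(α−1) = 28.0/7.0 = 4.000.
Quadratic loss ⇒ the optimal estimator is the posterior mean.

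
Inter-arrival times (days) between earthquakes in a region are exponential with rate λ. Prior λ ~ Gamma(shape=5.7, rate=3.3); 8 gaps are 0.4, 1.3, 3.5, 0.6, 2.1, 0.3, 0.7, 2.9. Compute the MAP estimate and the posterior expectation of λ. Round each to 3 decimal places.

Σ times = 11.8. Posterior: Gamma(shape = 5.7+8 = 13.7, rate = 3.3+11.8 = 15.1).
Mode = (α−1)/β = 12.7/15.1 = 0.841.
Mean = α/β = 13.7/15.1 = 0.907.

MAP = 0.841; posterior mean = 0.907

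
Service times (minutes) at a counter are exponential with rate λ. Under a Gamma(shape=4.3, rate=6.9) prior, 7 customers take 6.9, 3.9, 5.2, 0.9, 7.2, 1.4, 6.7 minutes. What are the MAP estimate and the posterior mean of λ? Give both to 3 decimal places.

λ_MAP = 0.263, E[λ|data] = 0.289

Σ times = 32.2. Posterior: Gamma(shape = 4.3+7 = 11.3, rate = 6.9+32.2 = 39.1).
Mode = (α−1)/β = 10.3/39.1 = 0.263.
Mean = α/β = 11.3/39.1 = 0.289.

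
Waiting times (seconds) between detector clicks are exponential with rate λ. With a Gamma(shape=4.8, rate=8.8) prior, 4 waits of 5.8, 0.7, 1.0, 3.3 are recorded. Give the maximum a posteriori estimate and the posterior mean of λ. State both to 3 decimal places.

Σ times = 10.8. Posterior: Gamma(shape = 4.8+4 = 8.8, rate = 8.8+10.8 = 19.6).
Mode = (α−1)/β = 7.8/19.6 = 0.398.
Mean = α/β = 8.8/19.6 = 0.449.
The mean is pulled above the mode by the posterior's right skew.

MAP: 0.398. Posterior mean: 0.449.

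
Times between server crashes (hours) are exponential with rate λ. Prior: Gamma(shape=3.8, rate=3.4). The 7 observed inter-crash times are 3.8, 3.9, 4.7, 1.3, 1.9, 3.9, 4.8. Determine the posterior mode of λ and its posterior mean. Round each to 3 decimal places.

Σ times = 24.3. Posterior: Gamma(shape = 3.8+7 = 10.8, rate = 3.4+24.3 = 27.7).
Mode = (α−1)/β = 9.8/27.7 = 0.354.
Mean = α/β = 10.8/27.7 = 0.390.

MAP = 0.354; posterior mean = 0.390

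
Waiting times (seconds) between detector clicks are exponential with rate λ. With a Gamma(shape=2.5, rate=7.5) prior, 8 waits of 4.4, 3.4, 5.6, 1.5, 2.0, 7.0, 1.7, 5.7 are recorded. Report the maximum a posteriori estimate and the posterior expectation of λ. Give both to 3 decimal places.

Σ times = 31.3. Posterior: Gamma(shape = 2.5+8 = 10.5, rate = 7.5+31.3 = 38.8).
Mode = (α−1)/β = 9.5/38.8 = 0.245.
Mean = α/β = 10.5/38.8 = 0.271.
The mean is pulled above the mode by the posterior's right skew.

MAP = 0.245; posterior mean = 0.271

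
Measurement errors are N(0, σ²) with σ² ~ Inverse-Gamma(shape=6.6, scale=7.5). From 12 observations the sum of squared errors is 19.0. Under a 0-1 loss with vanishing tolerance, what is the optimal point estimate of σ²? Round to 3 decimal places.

Posterior: Inverse-Gamma(shape = 6.6+12/2 = 12.6, scale = 7.5+19.0/2 = 17.0).
Mode = β/(α+1) = 17.0/13.6 = 1.250.
Mean = β/(α−1) = 17.0/11.6 = 1.466.
This is the posterior mode — the MAP estimate.

1.250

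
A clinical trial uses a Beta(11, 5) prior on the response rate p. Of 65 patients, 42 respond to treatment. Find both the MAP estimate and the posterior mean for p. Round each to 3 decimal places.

MAP: 0.658. Posterior mean: 0.654.

Posterior: Beta(11+42, 5+23) = Beta(53, 28).
Mode = (53−1)/(53+28−2) = 52/79 = 0.658.
Mean = 53/(53+28) = 53/81 = 0.654.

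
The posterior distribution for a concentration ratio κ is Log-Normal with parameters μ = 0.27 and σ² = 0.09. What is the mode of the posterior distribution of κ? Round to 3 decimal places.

1.197

Mode = exp(μ − σ²) = exp(0.18) = 1.197.
Mean = exp(μ + σ²/2) = exp(0.315) = 1.370.
This is the posterior mode — the MAP estimate.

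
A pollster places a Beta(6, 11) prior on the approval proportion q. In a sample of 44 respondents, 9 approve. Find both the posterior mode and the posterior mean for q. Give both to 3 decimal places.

MAP = 0.237, posterior mean = 0.246

Posterior: Beta(6+9, 11+35) = Beta(15, 46).
Mode = (15−1)/(15+46−2) = 14/59 = 0.237.
Mean = 15/(15+46) = 15/61 = 0.246.
The posterior is right-skewed, so the mean exceeds the mode.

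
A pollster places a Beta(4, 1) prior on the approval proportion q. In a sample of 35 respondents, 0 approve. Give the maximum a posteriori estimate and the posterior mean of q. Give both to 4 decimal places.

MAP = 0.0789; posterior mean = 0.1000

Posterior: Beta(4+0, 1+35) = Beta(4, 36).
Mode = (4−1)/(4+36−2) = 3/38 = 0.0789.
Mean = 4/(4+36) = 4/40 = 0.1000.
Mean > mode: the posterior has a right tail.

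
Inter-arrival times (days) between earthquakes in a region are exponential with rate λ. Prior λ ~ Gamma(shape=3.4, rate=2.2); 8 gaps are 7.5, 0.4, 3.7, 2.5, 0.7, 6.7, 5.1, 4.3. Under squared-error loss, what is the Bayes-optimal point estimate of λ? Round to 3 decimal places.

Σ times = 30.9. Posterior: Gamma(shape = 3.4+8 = 11.4, rate = 2.2+30.9 = 33.1).
Mode = (α−1)/β = 10.4/33.1 = 0.314.
Mean = α/β = 11.4/33.1 = 0.344.
Squared-error loss ⇒ the optimal estimator is the posterior mean.

0.344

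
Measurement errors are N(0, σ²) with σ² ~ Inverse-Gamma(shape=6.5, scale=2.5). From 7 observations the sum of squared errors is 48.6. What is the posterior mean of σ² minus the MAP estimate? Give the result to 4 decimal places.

0.5414

Posterior: Inverse-Gamma(shape = 6.5+7/2 = 10.0, scale = 2.5+48.6/2 = 26.8).
Mode = β/(α+1) = 26.8/11.0 = 2.4364.
Mean = β/(α−1) = 26.8/9.0 = 2.9778.
Difference = 2.9778 − 2.4364 = 0.5414.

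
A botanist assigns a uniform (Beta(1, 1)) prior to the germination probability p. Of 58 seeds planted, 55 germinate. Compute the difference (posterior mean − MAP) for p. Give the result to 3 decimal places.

Posterior: Beta(1+55, 1+3) = Beta(56, 4).
Mode = (56−1)/(56+4−2) = 55/58 = 0.948.
Mean = 56/(56+4) = 56/60 = 0.933.
Difference = 0.933 − 0.948 = -0.015.

-0.015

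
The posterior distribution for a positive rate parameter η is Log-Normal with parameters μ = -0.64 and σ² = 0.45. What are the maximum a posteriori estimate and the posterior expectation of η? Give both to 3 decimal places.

MAP = 0.336, posterior mean = 0.660

Mode = exp(μ − σ²) = exp(-1.09) = 0.336.
Mean = exp(μ + σ²/2) = exp(-0.415) = 0.660.
The posterior is right-skewed, so the mean exceeds the mode.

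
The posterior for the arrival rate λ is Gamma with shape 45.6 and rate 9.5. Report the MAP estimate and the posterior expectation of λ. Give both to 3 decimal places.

Mode = (α−1)/β = 44.6/9.5 = 4.695.
Mean = α/β = 45.6/9.5 = 4.800.

MAP = 4.695; posterior mean = 4.800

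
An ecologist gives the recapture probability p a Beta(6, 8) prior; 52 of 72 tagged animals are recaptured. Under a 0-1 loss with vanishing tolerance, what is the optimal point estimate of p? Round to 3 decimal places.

0.679

Posterior: Beta(6+52, 8+20) = Beta(58, 28).
Mode = (58−1)/(58+28−2) = 57/84 = 0.679.
Mean = 58/(58+28) = 58/86 = 0.674.
This is the posterior mode — the MAP estimate.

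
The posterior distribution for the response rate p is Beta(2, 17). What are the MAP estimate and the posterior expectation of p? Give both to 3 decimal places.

MAP = 0.059; posterior mean = 0.105

Mode = (2−1)/(2+17−2) = 1/17 = 0.059.
Mean = 2/(2+17) = 2/19 = 0.105.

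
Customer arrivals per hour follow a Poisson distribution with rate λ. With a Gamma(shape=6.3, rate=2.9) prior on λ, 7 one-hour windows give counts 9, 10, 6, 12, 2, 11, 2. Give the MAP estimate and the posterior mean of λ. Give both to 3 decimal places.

Σ counts = 52. Posterior: Gamma(shape = 6.3+52 = 58.3, rate = 2.9+7 = 9.9).
Mode = (α−1)/β = 57.3/9.9 = 5.788.
Mean = α/β = 58.3/9.9 = 5.889.
The mean is pulled above the mode by the posterior's right skew.

λ_MAP = 5.788, E[λ|data] = 5.889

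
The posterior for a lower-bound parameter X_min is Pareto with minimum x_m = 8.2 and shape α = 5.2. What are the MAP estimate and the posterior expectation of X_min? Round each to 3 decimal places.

The Pareto density is strictly decreasing on [x_m, ∞), so the mode is x_m = 8.200.
Mean = α·x_m/(α−1) = 5.2·8.2/4.2 = 10.152.

MAP estimate = 8.200, posterior expectation = 10.152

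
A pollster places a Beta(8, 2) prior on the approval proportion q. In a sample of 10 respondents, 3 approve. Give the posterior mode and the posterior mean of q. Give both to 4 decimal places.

MAP = 0.5556, posterior mean = 0.5500

Posterior: Beta(8+3, 2+7) = Beta(11, 9).
Mode = (11−1)/(11+9−2) = 10/18 = 0.5556.
Mean = 11/(11+9) = 11/20 = 0.5500.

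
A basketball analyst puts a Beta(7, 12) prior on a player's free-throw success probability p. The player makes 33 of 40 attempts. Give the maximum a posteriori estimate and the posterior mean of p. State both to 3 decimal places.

MAP = 0.684, posterior mean = 0.678

Posterior: Beta(7+33, 12+7) = Beta(40, 19).
Mode = (40−1)/(40+19−2) = 39/57 = 0.684.
Mean = 40/(40+19) = 40/59 = 0.678.
The mean is pulled below the mode by the posterior's left skew.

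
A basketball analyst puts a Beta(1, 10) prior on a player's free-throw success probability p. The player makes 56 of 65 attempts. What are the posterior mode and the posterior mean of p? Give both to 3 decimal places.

MAP = 0.757, posterior mean = 0.750

Posterior: Beta(1+56, 10+9) = Beta(57, 19).
Mode = (57−1)/(57+19−2) = 56/74 = 0.757.
Mean = 57/(57+19) = 57/76 = 0.750.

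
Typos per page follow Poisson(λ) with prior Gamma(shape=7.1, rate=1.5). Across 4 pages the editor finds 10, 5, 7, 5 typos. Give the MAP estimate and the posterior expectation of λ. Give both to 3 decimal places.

MAP = 6.018; posterior mean = 6.200

Σ counts = 27. Posterior: Gamma(shape = 7.1+27 = 34.1, rate = 1.5+4 = 5.5).
Mode = (α−1)/β = 33.1/5.5 = 6.018.
Mean = α/β = 34.1/5.5 = 6.200.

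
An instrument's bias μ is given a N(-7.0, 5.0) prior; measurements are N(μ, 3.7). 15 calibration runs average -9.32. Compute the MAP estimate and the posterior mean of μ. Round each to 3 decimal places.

MAP = -9.211, posterior mean = -9.211

Posterior for μ is Normal. Precision-weighted mean: (1/5.0·-7.0 + 15/3.7·-9.32) / (1/5.0 + 15/3.7) = -9.211.
A Normal posterior is symmetric, so mode = mean.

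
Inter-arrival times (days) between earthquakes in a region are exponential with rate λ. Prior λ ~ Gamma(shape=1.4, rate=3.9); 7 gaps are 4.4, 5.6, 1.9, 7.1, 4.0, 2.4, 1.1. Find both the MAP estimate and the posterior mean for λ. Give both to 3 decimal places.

MAP estimate = 0.243, posterior mean = 0.276

Σ times = 26.5. Posterior: Gamma(shape = 1.4+7 = 8.4, rate = 3.9+26.5 = 30.4).
Mode = (α−1)/β = 7.4/30.4 = 0.243.
Mean = α/β = 8.4/30.4 = 0.276.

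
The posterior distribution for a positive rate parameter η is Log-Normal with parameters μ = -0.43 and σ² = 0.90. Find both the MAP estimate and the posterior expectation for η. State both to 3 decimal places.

MAP: 0.264. Posterior mean: 1.020.

Mode = exp(μ − σ²) = exp(-1.33) = 0.264.
Mean = exp(μ + σ²/2) = exp(0.020) = 1.020.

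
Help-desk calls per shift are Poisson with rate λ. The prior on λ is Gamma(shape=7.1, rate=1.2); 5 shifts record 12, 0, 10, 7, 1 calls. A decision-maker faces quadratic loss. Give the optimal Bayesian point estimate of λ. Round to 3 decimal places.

5.984

Σ counts = 30. Posterior: Gamma(shape = 7.1+30 = 37.1, rate = 1.2+5 = 6.2).
Mode = (α−1)/β = 36.1/6.2 = 5.823.
Mean = α/β = 37.1/6.2 = 5.984.
Quadratic loss ⇒ the optimal estimator is the posterior mean.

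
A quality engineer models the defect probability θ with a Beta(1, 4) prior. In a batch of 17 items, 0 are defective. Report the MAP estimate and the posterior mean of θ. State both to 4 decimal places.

Posterior: Beta(1+0, 4+17) = Beta(1, 21).
Since α = 1 ≤ 1 and β > 1, the Beta density is monotone decreasing on [0,1]; the mode is at 0.
Mean = 1/(1+21) = 0.0455.

MAP = 0.0000; posterior mean = 0.0455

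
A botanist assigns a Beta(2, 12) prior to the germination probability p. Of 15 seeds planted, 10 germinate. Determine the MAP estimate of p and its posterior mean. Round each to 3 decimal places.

Posterior: Beta(2+10, 12+5) = Beta(12, 17).
Mode = (12−1)/(12+17−2) = 11/27 = 0.407.
Mean = 12/(12+17) = 12/29 = 0.414.

p_MAP = 0.407, E[p|data] = 0.414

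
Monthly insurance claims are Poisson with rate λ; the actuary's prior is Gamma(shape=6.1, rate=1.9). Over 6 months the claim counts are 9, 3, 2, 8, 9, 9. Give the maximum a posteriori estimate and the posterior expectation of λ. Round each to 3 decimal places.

Σ counts = 40. Posterior: Gamma(shape = 6.1+40 = 46.1, rate = 1.9+6 = 7.9).
Mode = (α−1)/β = 45.1/7.9 = 5.709.
Mean = α/β = 46.1/7.9 = 5.835.
The posterior is right-skewed, so the mean exceeds the mode.

MAP = 5.709; posterior mean = 5.835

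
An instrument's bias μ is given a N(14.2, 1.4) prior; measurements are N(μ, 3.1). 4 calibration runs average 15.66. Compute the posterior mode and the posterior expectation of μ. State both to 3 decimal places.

Posterior for μ is Normal. Precision-weighted mean: (1/1.4·14.2 + 4/3.1·15.66) / (1/1.4 + 4/3.1) = 15.140.
A Normal posterior is symmetric, so mode = mean.

μ_MAP = 15.140, E[μ|data] = 15.140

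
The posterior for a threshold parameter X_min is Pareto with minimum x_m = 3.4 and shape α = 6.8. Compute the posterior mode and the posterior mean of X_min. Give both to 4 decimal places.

MAP = 3.4000, posterior mean = 3.9862

The Pareto density is strictly decreasing on [x_m, ∞), so the mode is x_m = 3.4000.
Mean = α·x_m/(α−1) = 6.8·3.4/5.8 = 3.9862.
Right-skewed posterior ⇒ mode < mean.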